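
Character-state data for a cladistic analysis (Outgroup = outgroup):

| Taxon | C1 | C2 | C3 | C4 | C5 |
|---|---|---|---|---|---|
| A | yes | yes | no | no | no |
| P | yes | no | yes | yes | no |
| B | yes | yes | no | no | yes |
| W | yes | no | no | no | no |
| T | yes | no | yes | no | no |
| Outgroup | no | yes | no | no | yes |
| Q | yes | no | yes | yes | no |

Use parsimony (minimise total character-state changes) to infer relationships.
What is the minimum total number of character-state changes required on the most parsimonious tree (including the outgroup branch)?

5

Character polarity is set by the outgroup: the derived state is whichever differs from the outgroup's state, so for C2, C5 the derived state is 'no', and for the remaining characters it is 'yes'.
All ingroup taxa share the derived state 'yes' for C1; it defines the ingroup but does not resolve relationships within it.
Only P, Q, T, and W show the derived state 'no' for C2, supporting them as a clade.
Only P, Q, and T show the derived state 'yes' for C3, supporting them as a clade.
C4 (derived state 'yes') is shared by P and Q — a synapomorphy uniting that clade.
Only A, P, Q, T, and W show the derived state 'no' for C5, supporting them as a clade.
Most parsimonious ingroup topology: ((A,(W,((Q,P),T))),B).
Changes per character on this tree: C1: 1; C2: 1; C3: 1; C4: 1; C5: 1.
Total = 5.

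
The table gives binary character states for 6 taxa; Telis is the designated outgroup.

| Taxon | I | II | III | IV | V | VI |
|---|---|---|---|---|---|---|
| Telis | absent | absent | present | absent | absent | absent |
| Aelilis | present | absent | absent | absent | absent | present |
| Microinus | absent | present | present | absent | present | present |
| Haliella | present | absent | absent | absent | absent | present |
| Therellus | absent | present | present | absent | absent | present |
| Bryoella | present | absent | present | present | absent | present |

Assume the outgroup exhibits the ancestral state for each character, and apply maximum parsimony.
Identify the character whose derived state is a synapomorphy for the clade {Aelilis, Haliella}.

Character polarity is set by the outgroup: the derived state is whichever differs from the outgroup's state, so for III the derived state is 'absent', and for the remaining characters it is 'present'.
Only Aelilis, Bryoella, and Haliella show the derived state 'present' for I, supporting them as a clade.
II (derived state 'present') is shared by Microinus and Therellus — a synapomorphy uniting that clade.
III: derived state 'absent' in Aelilis and Haliella only — synapomorphy for {Aelilis, Haliella}.
IV (derived state 'present') is unique to Bryoella (autapomorphy; uninformative for grouping).
V (derived state 'present') is unique to Microinus (autapomorphy; uninformative for grouping).
All ingroup taxa share the derived state 'present' for VI; it defines the ingroup but does not resolve relationships within it.
Most parsimonious ingroup topology: (((Aelilis,Haliella),Bryoella),(Microinus,Therellus)).
The clade {Aelilis, Haliella} is supported by III: its derived state 'absent' occurs in exactly those taxa and in no other taxon (including the outgroup).

III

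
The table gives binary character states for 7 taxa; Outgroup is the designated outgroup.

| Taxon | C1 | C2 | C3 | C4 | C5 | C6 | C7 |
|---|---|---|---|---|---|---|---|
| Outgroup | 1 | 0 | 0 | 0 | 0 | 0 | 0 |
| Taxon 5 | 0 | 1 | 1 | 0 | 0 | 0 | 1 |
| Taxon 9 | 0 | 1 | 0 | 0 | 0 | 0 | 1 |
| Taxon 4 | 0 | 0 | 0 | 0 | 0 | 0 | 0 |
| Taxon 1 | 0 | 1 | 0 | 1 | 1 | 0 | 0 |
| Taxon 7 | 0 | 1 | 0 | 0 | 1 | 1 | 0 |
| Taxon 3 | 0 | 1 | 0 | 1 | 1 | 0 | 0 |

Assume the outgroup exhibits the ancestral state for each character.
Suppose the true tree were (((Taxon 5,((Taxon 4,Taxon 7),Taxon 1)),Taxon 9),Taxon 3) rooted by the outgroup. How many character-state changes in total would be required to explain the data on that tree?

12

Map each character onto (((Taxon 5,((Taxon 4,Taxon 7),Taxon 1)),Taxon 9),Taxon 3) (rooted by Outgroup) and count the minimum state changes it requires (Fitch parsimony):
C1: 1; C2: 2; C3: 1; C4: 2; C5: 3; C6: 1; C7: 2.
Total tree length = 12.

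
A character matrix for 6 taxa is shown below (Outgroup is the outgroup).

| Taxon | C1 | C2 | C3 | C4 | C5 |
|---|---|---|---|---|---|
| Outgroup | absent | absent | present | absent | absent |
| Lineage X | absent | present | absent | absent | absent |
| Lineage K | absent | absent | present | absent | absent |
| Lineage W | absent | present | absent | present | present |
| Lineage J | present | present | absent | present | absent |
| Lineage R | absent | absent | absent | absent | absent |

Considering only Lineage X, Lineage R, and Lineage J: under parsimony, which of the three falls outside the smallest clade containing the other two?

Lineage R

Character polarity is set by the outgroup: the derived state is whichever differs from the outgroup's state, so for C3 the derived state is 'absent', and for the remaining characters it is 'present'.
C1: derived state 'present' in Lineage J only — an autapomorphy, so it tells us nothing about relationships among taxa.
C2 (derived state 'present') is shared by Lineage J, Lineage W, and Lineage X — a synapomorphy uniting that clade.
C3 (derived state 'absent') is shared by Lineage J, Lineage R, Lineage W, and Lineage X — a synapomorphy uniting that clade.
Only Lineage J and Lineage W show the derived state 'present' for C4, supporting them as a clade.
C5 (derived state 'present') is unique to Lineage W (autapomorphy; uninformative for grouping).
Most parsimonious ingroup topology: (((Lineage X,(Lineage W,Lineage J)),Lineage R),Lineage K).
Lineage X and Lineage J share a more recent common ancestor with each other than either does with Lineage R, so Lineage R is the least closely related of the three.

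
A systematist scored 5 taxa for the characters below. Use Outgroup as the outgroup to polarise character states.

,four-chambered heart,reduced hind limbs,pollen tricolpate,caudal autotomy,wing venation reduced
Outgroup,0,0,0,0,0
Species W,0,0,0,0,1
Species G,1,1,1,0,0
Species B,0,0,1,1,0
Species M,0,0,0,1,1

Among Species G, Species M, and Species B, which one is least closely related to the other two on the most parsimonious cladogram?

Species M

The outgroup has state '0' for every character, so '1' is the derived state throughout.
four-chambered heart: derived state '1' in Species G only — an autapomorphy, so it tells us nothing about relationships among taxa.
reduced hind limbs: derived state '1' in Species G only — an autapomorphy, so it tells us nothing about relationships among taxa.
Only Species B and Species G show the derived state '1' for pollen tricolpate, supporting them as a clade.
caudal autotomy (state '1') occurs in Species B and Species M but conflicts with the nesting implied by the other characters — most parsimoniously interpreted as homoplasy.
Only Species M and Species W show the derived state '1' for wing venation reduced, supporting them as a clade.
Most parsimonious ingroup topology: ((Species W,Species M),(Species G,Species B)).
Species G and Species B share a more recent common ancestor with each other than either does with Species M, so Species M is the least closely related of the three.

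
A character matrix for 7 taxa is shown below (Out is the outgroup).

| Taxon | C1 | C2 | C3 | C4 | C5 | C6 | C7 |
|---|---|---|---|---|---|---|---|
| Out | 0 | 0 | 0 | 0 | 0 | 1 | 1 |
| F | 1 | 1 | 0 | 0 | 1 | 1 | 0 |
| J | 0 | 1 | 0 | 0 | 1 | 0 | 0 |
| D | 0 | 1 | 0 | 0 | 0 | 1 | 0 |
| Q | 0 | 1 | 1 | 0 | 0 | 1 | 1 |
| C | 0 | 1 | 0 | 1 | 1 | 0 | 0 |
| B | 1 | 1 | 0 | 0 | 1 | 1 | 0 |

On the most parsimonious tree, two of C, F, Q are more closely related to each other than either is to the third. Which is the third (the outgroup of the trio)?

Q

Character polarity is set by the outgroup: the derived state is whichever differs from the outgroup's state, so for C6, C7 the derived state is '0', and for the remaining characters it is '1'.
C1 (derived state '1') is shared by B and F — a synapomorphy uniting that clade.
C2 (derived state '1') is shared by all ingroup taxa — unites the whole ingroup.
C3: derived state '1' in Q only — an autapomorphy, so it tells us nothing about relationships among taxa.
C4 (derived state '1') is unique to C (autapomorphy; uninformative for grouping).
C5 (derived state '1') is shared by B, C, F, and J — a synapomorphy uniting that clade.
C6: derived state '0' in C and J only — synapomorphy for {C, J}.
Only B, C, D, F, and J show the derived state '0' for C7, supporting them as a clade.
Most parsimonious ingroup topology: ((((F,B),(J,C)),D),Q).
C and F share a more recent common ancestor with each other than either does with Q, so Q is the least closely related of the three.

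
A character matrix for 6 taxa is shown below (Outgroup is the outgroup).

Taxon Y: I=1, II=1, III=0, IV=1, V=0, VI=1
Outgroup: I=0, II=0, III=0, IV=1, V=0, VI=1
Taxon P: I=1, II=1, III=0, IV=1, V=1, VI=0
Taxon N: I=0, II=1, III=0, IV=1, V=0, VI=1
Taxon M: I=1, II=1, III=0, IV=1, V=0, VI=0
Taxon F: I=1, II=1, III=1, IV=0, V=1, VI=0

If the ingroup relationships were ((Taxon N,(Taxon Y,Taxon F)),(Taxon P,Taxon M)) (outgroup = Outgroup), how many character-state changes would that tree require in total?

9

Map each character onto ((Taxon N,(Taxon Y,Taxon F)),(Taxon P,Taxon M)) (rooted by Outgroup) and count the minimum state changes it requires (Fitch parsimony):
I: 2; II: 1; III: 1; IV: 1; V: 2; VI: 2.
Total tree length = 9.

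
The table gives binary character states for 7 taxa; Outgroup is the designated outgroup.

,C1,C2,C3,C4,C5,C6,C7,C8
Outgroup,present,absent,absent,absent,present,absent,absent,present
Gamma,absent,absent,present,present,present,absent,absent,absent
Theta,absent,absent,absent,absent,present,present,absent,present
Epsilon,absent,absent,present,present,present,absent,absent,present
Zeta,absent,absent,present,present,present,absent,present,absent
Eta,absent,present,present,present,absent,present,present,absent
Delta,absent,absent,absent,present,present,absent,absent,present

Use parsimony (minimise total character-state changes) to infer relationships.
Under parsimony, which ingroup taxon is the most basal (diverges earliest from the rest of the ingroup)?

Theta

Character polarity is set by the outgroup: the derived state is whichever differs from the outgroup's state, so for C1, C5, C8 the derived state is 'absent', and for the remaining characters it is 'present'.
C1 (derived state 'absent') is shared by all ingroup taxa — unites the whole ingroup.
C2: derived state 'present' in Eta only — an autapomorphy, so it tells us nothing about relationships among taxa.
C3 (derived state 'present') is shared by Epsilon, Eta, Gamma, and Zeta — a synapomorphy uniting that clade.
Only Delta, Epsilon, Eta, Gamma, and Zeta show the derived state 'present' for C4, supporting them as a clade.
C5: derived state 'absent' in Eta only — an autapomorphy, so it tells us nothing about relationships among taxa.
C6 groups Eta and Theta, which is incompatible with the clades supported by the remaining characters; treating it as convergent (homoplasy) costs fewer steps than any alternative tree.
Only Eta and Zeta show the derived state 'present' for C7, supporting them as a clade.
Only Eta, Gamma, and Zeta show the derived state 'absent' for C8, supporting them as a clade.
Most parsimonious ingroup topology: ((((Gamma,(Zeta,Eta)),Epsilon),Delta),Theta).
Theta is sister to the clade containing all other ingroup taxa, so it is the earliest-diverging (most basal) ingroup lineage.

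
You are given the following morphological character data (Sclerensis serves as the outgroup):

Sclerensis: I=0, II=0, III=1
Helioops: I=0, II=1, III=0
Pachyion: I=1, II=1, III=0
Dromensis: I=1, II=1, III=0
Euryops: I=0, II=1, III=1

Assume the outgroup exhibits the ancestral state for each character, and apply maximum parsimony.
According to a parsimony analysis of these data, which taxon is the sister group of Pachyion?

Character polarity is set by the outgroup: the derived state is whichever differs from the outgroup's state, so for III the derived state is '0', and for the remaining characters it is '1'.
I: derived state '1' in Dromensis and Pachyion only — synapomorphy for {Dromensis, Pachyion}.
II (derived state '1') is shared by all ingroup taxa — unites the whole ingroup.
Only Dromensis, Helioops, and Pachyion show the derived state '0' for III, supporting them as a clade.
Most parsimonious ingroup topology: ((Helioops,(Pachyion,Dromensis)),Euryops).
Pachyion and Dromensis form a cherry on this tree, so they are sister taxa.

Dromensis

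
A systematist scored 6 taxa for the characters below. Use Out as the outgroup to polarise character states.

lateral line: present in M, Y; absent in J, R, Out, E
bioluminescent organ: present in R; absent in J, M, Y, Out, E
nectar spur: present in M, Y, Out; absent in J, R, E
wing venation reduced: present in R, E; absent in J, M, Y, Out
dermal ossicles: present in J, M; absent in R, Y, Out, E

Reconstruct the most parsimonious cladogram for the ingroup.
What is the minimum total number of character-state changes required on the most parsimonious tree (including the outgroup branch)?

Character polarity is set by the outgroup: the derived state is whichever differs from the outgroup's state, so for nectar spur the derived state is 'absent', and for the remaining characters it is 'present'.
lateral line (derived state 'present') is shared by M and Y — a synapomorphy uniting that clade.
bioluminescent organ: derived state 'present' in R only — an autapomorphy, so it tells us nothing about relationships among taxa.
Only E, J, and R show the derived state 'absent' for nectar spur, supporting them as a clade.
wing venation reduced (derived state 'present') is shared by E and R — a synapomorphy uniting that clade.
dermal ossicles groups J and M, which is incompatible with the clades supported by the remaining characters; treating it as convergent (homoplasy) costs fewer steps than any alternative tree.
Most parsimonious ingroup topology: ((Y,M),(J,(R,E))).
Changes per character on this tree: lateral line: 1; bioluminescent organ: 1; nectar spur: 1; wing venation reduced: 1; dermal ossicles: 2.
Total = 6.

6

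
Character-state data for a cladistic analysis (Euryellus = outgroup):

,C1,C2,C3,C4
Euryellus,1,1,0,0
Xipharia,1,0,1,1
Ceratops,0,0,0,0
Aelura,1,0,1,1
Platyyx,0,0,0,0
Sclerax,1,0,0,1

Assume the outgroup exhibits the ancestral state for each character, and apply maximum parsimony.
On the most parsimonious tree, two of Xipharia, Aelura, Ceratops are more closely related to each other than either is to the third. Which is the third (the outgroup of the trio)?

Character polarity is set by the outgroup: the derived state is whichever differs from the outgroup's state, so for C1, C2 the derived state is '0', and for the remaining characters it is '1'.
Only Ceratops and Platyyx show the derived state '0' for C1, supporting them as a clade.
C2 (derived state '0') is shared by all ingroup taxa — unites the whole ingroup.
C3 (derived state '1') is shared by Aelura and Xipharia — a synapomorphy uniting that clade.
Only Aelura, Sclerax, and Xipharia show the derived state '1' for C4, supporting them as a clade.
Most parsimonious ingroup topology: (((Xipharia,Aelura),Sclerax),(Ceratops,Platyyx)).
Aelura and Xipharia share a more recent common ancestor with each other than either does with Ceratops, so Ceratops is the least closely related of the three.

Ceratops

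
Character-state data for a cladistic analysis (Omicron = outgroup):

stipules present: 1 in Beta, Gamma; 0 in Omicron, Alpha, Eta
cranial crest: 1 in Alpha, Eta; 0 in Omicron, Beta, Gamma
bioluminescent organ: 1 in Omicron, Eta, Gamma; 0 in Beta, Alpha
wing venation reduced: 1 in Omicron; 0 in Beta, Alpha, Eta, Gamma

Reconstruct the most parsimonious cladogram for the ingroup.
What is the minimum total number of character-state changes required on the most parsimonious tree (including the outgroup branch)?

Character polarity is set by the outgroup: the derived state is whichever differs from the outgroup's state, so for bioluminescent organ, wing venation reduced the derived state is '0', and for the remaining characters it is '1'.
stipules present (derived state '1') is shared by Beta and Gamma — a synapomorphy uniting that clade.
cranial crest: derived state '1' in Alpha and Eta only — synapomorphy for {Alpha, Eta}.
bioluminescent organ groups Alpha and Beta, which is incompatible with the clades supported by the remaining characters; treating it as convergent (homoplasy) costs fewer steps than any alternative tree.
wing venation reduced (derived state '0') is shared by all ingroup taxa — unites the whole ingroup.
Most parsimonious ingroup topology: ((Beta,Gamma),(Alpha,Eta)).
Changes per character on this tree: stipules present: 1; cranial crest: 1; bioluminescent organ: 2; wing venation reduced: 1.
Total = 5.

5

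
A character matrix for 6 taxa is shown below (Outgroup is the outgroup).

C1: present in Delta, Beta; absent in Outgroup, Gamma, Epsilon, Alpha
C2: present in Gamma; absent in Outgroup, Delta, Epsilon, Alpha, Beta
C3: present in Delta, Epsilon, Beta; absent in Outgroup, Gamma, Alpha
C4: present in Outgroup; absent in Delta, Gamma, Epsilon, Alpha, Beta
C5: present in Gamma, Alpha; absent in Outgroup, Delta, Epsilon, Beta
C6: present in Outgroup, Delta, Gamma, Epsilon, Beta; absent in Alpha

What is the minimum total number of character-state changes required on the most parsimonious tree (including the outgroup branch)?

Character polarity is set by the outgroup: the derived state is whichever differs from the outgroup's state, so for C4, C6 the derived state is 'absent', and for the remaining characters it is 'present'.
C1: derived state 'present' in Beta and Delta only — synapomorphy for {Beta, Delta}.
C2 (derived state 'present') is unique to Gamma (autapomorphy; uninformative for grouping).
C3 (derived state 'present') is shared by Beta, Delta, and Epsilon — a synapomorphy uniting that clade.
C4 (derived state 'absent') is shared by all ingroup taxa — unites the whole ingroup.
C5 (derived state 'present') is shared by Alpha and Gamma — a synapomorphy uniting that clade.
C6 (derived state 'absent') is unique to Alpha (autapomorphy; uninformative for grouping).
Most parsimonious ingroup topology: (((Delta,Beta),Epsilon),(Gamma,Alpha)).
Changes per character on this tree: C1: 1; C2: 1; C3: 1; C4: 1; C5: 1; C6: 1.
Total = 6.

6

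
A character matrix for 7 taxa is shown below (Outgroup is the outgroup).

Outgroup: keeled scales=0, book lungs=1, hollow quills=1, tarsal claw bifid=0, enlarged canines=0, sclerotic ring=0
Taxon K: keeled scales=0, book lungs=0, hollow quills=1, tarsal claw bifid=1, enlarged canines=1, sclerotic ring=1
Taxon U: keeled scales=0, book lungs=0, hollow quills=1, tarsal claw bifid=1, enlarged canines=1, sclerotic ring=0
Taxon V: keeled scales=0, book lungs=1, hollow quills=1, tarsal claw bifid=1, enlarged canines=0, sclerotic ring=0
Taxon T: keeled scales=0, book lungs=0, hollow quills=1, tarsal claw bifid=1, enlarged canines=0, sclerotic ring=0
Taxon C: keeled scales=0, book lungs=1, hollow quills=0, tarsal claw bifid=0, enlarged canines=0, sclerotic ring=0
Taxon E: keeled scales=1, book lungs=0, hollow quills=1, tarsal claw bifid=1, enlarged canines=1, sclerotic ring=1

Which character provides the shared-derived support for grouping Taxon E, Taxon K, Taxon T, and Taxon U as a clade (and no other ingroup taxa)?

book lungs

Character polarity is set by the outgroup: the derived state is whichever differs from the outgroup's state, so for book lungs, hollow quills the derived state is '0', and for the remaining characters it is '1'.
keeled scales (derived state '1') is unique to Taxon E (autapomorphy; uninformative for grouping).
book lungs: derived state '0' in Taxon E, Taxon K, Taxon T, and Taxon U only — synapomorphy for {Taxon E, Taxon K, Taxon T, Taxon U}.
hollow quills (derived state '0') is unique to Taxon C (autapomorphy; uninformative for grouping).
tarsal claw bifid (derived state '1') is shared by Taxon E, Taxon K, Taxon T, Taxon U, and Taxon V — a synapomorphy uniting that clade.
enlarged canines: derived state '1' in Taxon E, Taxon K, and Taxon U only — synapomorphy for {Taxon E, Taxon K, Taxon U}.
Only Taxon E and Taxon K show the derived state '1' for sclerotic ring, supporting them as a clade.
Most parsimonious ingroup topology: (((((Taxon K,Taxon E),Taxon U),Taxon T),Taxon V),Taxon C).
The clade {Taxon E, Taxon K, Taxon T, Taxon U} is supported by book lungs: its derived state '0' occurs in exactly those taxa and in no other taxon (including the outgroup).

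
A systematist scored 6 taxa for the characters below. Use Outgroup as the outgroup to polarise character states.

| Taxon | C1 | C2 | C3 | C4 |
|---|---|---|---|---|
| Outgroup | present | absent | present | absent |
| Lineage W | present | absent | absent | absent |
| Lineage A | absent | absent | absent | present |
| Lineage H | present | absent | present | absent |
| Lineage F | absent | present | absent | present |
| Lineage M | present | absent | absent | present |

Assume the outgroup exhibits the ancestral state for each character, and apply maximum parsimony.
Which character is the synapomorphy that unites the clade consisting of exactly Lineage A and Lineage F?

C1

Character polarity is set by the outgroup: the derived state is whichever differs from the outgroup's state, so for C1, C3 the derived state is 'absent', and for the remaining characters it is 'present'.
C1 (derived state 'absent') is shared by Lineage A and Lineage F — a synapomorphy uniting that clade.
C2 (derived state 'present') is unique to Lineage F (autapomorphy; uninformative for grouping).
C3 (derived state 'absent') is shared by Lineage A, Lineage F, Lineage M, and Lineage W — a synapomorphy uniting that clade.
C4 (derived state 'present') is shared by Lineage A, Lineage F, and Lineage M — a synapomorphy uniting that clade.
Most parsimonious ingroup topology: ((Lineage W,((Lineage A,Lineage F),Lineage M)),Lineage H).
The clade {Lineage A, Lineage F} is supported by C1: its derived state 'absent' occurs in exactly those taxa and in no other taxon (including the outgroup).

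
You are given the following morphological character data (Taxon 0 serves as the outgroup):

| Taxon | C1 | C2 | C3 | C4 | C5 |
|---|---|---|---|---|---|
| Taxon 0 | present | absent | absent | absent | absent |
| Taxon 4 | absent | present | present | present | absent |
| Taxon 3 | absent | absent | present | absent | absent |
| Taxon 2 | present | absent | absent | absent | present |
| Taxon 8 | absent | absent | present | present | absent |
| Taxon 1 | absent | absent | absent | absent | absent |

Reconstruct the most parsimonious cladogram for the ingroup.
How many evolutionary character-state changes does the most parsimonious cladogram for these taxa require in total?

5

Character polarity is set by the outgroup: the derived state is whichever differs from the outgroup's state, so for C1 the derived state is 'absent', and for the remaining characters it is 'present'.
C1 (derived state 'absent') is shared by Taxon 1, Taxon 3, Taxon 4, and Taxon 8 — a synapomorphy uniting that clade.
C2: derived state 'present' in Taxon 4 only — an autapomorphy, so it tells us nothing about relationships among taxa.
C3 (derived state 'present') is shared by Taxon 3, Taxon 4, and Taxon 8 — a synapomorphy uniting that clade.
C4: derived state 'present' in Taxon 4 and Taxon 8 only — synapomorphy for {Taxon 4, Taxon 8}.
C5: derived state 'present' in Taxon 2 only — an autapomorphy, so it tells us nothing about relationships among taxa.
Most parsimonious ingroup topology: ((((Taxon 4,Taxon 8),Taxon 3),Taxon 1),Taxon 2).
Changes per character on this tree: C1: 1; C2: 1; C3: 1; C4: 1; C5: 1.
Total = 5.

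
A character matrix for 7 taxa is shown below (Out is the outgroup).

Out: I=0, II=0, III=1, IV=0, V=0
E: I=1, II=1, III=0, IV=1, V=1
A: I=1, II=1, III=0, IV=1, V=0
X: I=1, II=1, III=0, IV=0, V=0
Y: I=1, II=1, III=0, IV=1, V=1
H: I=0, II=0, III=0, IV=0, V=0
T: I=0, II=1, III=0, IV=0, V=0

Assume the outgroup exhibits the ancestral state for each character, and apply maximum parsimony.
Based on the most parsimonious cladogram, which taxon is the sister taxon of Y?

Character polarity is set by the outgroup: the derived state is whichever differs from the outgroup's state, so for III the derived state is '0', and for the remaining characters it is '1'.
I: derived state '1' in A, E, X, and Y only — synapomorphy for {A, E, X, Y}.
II: derived state '1' in A, E, T, X, and Y only — synapomorphy for {A, E, T, X, Y}.
III (derived state '0') is shared by all ingroup taxa — unites the whole ingroup.
IV: derived state '1' in A, E, and Y only — synapomorphy for {A, E, Y}.
Only E and Y show the derived state '1' for V, supporting them as a clade.
Most parsimonious ingroup topology: (((((E,Y),A),X),T),H).
Y and E form a cherry on this tree, so they are sister taxa.

E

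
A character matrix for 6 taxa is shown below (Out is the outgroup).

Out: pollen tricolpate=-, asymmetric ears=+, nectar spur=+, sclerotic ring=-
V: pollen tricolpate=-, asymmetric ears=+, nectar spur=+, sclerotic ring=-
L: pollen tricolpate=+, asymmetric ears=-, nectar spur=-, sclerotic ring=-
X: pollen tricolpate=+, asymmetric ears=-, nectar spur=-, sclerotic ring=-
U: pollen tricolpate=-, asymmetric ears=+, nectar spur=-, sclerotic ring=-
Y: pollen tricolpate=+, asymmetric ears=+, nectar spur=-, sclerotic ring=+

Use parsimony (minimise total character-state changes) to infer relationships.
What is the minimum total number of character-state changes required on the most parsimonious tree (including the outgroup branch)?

Character polarity is set by the outgroup: the derived state is whichever differs from the outgroup's state, so for asymmetric ears, nectar spur the derived state is '-', and for the remaining characters it is '+'.
pollen tricolpate: derived state '+' in L, X, and Y only — synapomorphy for {L, X, Y}.
asymmetric ears: derived state '-' in L and X only — synapomorphy for {L, X}.
nectar spur: derived state '-' in L, U, X, and Y only — synapomorphy for {L, U, X, Y}.
sclerotic ring: derived state '+' in Y only — an autapomorphy, so it tells us nothing about relationships among taxa.
Most parsimonious ingroup topology: (V,(((L,X),Y),U)).
Changes per character on this tree: pollen tricolpate: 1; asymmetric ears: 1; nectar spur: 1; sclerotic ring: 1.
Total = 4.

4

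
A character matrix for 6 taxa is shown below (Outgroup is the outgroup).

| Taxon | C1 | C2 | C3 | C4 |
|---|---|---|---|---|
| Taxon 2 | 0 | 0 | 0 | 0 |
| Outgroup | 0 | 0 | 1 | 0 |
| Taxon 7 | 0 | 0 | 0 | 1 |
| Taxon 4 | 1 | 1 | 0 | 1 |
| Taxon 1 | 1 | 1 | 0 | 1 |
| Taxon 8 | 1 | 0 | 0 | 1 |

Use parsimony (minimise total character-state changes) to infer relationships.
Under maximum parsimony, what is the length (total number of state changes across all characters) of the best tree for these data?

Character polarity is set by the outgroup: the derived state is whichever differs from the outgroup's state, so for C3 the derived state is '0', and for the remaining characters it is '1'.
C1: derived state '1' in Taxon 1, Taxon 4, and Taxon 8 only — synapomorphy for {Taxon 1, Taxon 4, Taxon 8}.
C2 (derived state '1') is shared by Taxon 1 and Taxon 4 — a synapomorphy uniting that clade.
C3 (derived state '0') is shared by all ingroup taxa — unites the whole ingroup.
Only Taxon 1, Taxon 4, Taxon 7, and Taxon 8 show the derived state '1' for C4, supporting them as a clade.
Most parsimonious ingroup topology: ((((Taxon 4,Taxon 1),Taxon 8),Taxon 7),Taxon 2).
Changes per character on this tree: C1: 1; C2: 1; C3: 1; C4: 1.
Total = 4.

4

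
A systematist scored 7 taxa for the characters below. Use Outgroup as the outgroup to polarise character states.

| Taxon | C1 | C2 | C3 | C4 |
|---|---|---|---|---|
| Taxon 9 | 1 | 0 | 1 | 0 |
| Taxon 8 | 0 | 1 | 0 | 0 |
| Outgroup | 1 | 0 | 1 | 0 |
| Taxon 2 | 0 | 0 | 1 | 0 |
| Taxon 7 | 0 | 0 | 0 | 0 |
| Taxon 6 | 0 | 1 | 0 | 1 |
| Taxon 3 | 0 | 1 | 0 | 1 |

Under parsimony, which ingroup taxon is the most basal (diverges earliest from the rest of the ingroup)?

Taxon 9

Character polarity is set by the outgroup: the derived state is whichever differs from the outgroup's state, so for C1, C3 the derived state is '0', and for the remaining characters it is '1'.
C1: derived state '0' in Taxon 2, Taxon 3, Taxon 6, Taxon 7, and Taxon 8 only — synapomorphy for {Taxon 2, Taxon 3, Taxon 6, Taxon 7, Taxon 8}.
C2: derived state '1' in Taxon 3, Taxon 6, and Taxon 8 only — synapomorphy for {Taxon 3, Taxon 6, Taxon 8}.
C3: derived state '0' in Taxon 3, Taxon 6, Taxon 7, and Taxon 8 only — synapomorphy for {Taxon 3, Taxon 6, Taxon 7, Taxon 8}.
C4: derived state '1' in Taxon 3 and Taxon 6 only — synapomorphy for {Taxon 3, Taxon 6}.
Most parsimonious ingroup topology: ((Taxon 2,((Taxon 8,(Taxon 3,Taxon 6)),Taxon 7)),Taxon 9).
Taxon 9 is sister to the clade containing all other ingroup taxa, so it is the earliest-diverging (most basal) ingroup lineage.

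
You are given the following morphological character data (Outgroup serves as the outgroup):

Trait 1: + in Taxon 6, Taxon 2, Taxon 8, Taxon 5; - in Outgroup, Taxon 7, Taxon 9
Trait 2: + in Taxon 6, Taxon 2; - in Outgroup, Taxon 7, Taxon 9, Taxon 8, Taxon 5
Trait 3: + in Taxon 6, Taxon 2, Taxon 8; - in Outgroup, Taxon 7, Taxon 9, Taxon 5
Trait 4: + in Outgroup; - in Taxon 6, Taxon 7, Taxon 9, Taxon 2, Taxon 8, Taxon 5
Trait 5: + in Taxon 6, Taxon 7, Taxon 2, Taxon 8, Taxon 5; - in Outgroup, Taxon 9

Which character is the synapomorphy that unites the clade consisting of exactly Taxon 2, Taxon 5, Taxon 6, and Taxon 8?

Trait 1

Character polarity is set by the outgroup: the derived state is whichever differs from the outgroup's state, so for Trait 4 the derived state is '-', and for the remaining characters it is '+'.
Only Taxon 2, Taxon 5, Taxon 6, and Taxon 8 show the derived state '+' for Trait 1, supporting them as a clade.
Trait 2 (derived state '+') is shared by Taxon 2 and Taxon 6 — a synapomorphy uniting that clade.
Only Taxon 2, Taxon 6, and Taxon 8 show the derived state '+' for Trait 3, supporting them as a clade.
Trait 4 (derived state '-') is shared by all ingroup taxa — unites the whole ingroup.
Trait 5 (derived state '+') is shared by Taxon 2, Taxon 5, Taxon 6, Taxon 7, and Taxon 8 — a synapomorphy uniting that clade.
Most parsimonious ingroup topology: (((((Taxon 6,Taxon 2),Taxon 8),Taxon 5),Taxon 7),Taxon 9).
The clade {Taxon 2, Taxon 5, Taxon 6, Taxon 8} is supported by Trait 1: its derived state '+' occurs in exactly those taxa and in no other taxon (including the outgroup).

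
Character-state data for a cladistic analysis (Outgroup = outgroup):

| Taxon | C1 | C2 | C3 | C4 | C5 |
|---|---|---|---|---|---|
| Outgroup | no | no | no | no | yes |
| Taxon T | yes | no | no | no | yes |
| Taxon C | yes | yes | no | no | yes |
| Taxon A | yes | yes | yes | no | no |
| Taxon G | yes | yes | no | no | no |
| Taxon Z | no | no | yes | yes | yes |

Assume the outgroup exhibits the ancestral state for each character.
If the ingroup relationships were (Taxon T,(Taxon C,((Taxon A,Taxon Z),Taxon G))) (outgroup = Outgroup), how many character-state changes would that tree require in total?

8

Map each character onto (Taxon T,(Taxon C,((Taxon A,Taxon Z),Taxon G))) (rooted by Outgroup) and count the minimum state changes it requires (Fitch parsimony):
C1: 2; C2: 2; C3: 1; C4: 1; C5: 2.
Total tree length = 8.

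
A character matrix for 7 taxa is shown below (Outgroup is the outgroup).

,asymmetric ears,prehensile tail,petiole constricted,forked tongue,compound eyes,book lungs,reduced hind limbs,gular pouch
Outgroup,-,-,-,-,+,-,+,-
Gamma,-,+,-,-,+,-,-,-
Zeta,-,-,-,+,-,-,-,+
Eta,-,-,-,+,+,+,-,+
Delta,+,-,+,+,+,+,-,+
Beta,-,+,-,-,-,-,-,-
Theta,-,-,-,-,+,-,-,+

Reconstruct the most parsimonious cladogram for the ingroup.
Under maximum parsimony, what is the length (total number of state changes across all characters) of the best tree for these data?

9

Character polarity is set by the outgroup: the derived state is whichever differs from the outgroup's state, so for compound eyes, reduced hind limbs the derived state is '-', and for the remaining characters it is '+'.
asymmetric ears: derived state '+' in Delta only — an autapomorphy, so it tells us nothing about relationships among taxa.
prehensile tail: derived state '+' in Beta and Gamma only — synapomorphy for {Beta, Gamma}.
petiole constricted: derived state '+' in Delta only — an autapomorphy, so it tells us nothing about relationships among taxa.
forked tongue (derived state '+') is shared by Delta, Eta, and Zeta — a synapomorphy uniting that clade.
compound eyes (state '-') occurs in Beta and Zeta but conflicts with the nesting implied by the other characters — most parsimoniously interpreted as homoplasy.
book lungs (derived state '+') is shared by Delta and Eta — a synapomorphy uniting that clade.
All ingroup taxa share the derived state '-' for reduced hind limbs; it defines the ingroup but does not resolve relationships within it.
gular pouch (derived state '+') is shared by Delta, Eta, Theta, and Zeta — a synapomorphy uniting that clade.
Most parsimonious ingroup topology: ((Gamma,Beta),((Zeta,(Eta,Delta)),Theta)).
Changes per character on this tree: asymmetric ears: 1; prehensile tail: 1; petiole constricted: 1; forked tongue: 1; compound eyes: 2; book lungs: 1; reduced hind limbs: 1; gular pouch: 1.
Total = 9.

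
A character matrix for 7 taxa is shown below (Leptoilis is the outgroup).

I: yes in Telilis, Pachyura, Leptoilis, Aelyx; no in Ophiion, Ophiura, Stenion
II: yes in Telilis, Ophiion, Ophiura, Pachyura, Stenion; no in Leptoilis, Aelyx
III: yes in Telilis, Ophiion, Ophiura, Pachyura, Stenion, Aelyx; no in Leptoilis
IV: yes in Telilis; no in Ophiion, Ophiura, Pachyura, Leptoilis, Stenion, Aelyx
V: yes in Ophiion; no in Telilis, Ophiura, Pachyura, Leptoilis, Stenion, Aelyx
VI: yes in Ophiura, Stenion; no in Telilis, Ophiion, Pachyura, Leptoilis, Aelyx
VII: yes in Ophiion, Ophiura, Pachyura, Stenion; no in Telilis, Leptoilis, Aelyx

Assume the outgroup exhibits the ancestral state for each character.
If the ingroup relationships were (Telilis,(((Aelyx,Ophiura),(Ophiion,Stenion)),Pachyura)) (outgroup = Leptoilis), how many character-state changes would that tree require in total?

Map each character onto (Telilis,(((Aelyx,Ophiura),(Ophiion,Stenion)),Pachyura)) (rooted by Leptoilis) and count the minimum state changes it requires (Fitch parsimony):
I: 2; II: 2; III: 1; IV: 1; V: 1; VI: 2; VII: 2.
Total tree length = 11.

11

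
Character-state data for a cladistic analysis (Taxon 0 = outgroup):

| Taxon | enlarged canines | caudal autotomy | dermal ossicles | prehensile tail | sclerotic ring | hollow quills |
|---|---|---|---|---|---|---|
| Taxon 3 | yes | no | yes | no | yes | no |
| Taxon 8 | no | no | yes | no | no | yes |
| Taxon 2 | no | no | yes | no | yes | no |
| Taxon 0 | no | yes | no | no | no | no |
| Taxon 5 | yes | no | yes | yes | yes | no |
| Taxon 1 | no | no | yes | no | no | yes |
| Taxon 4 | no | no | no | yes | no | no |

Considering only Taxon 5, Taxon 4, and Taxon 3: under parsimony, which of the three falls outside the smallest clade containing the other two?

Taxon 4

Character polarity is set by the outgroup: the derived state is whichever differs from the outgroup's state, so for caudal autotomy the derived state is 'no', and for the remaining characters it is 'yes'.
enlarged canines: derived state 'yes' in Taxon 3 and Taxon 5 only — synapomorphy for {Taxon 3, Taxon 5}.
caudal autotomy (derived state 'no') is shared by all ingroup taxa — unites the whole ingroup.
Only Taxon 1, Taxon 2, Taxon 3, Taxon 5, and Taxon 8 show the derived state 'yes' for dermal ossicles, supporting them as a clade.
prehensile tail groups Taxon 4 and Taxon 5, which is incompatible with the clades supported by the remaining characters; treating it as convergent (homoplasy) costs fewer steps than any alternative tree.
sclerotic ring: derived state 'yes' in Taxon 2, Taxon 3, and Taxon 5 only — synapomorphy for {Taxon 2, Taxon 3, Taxon 5}.
hollow quills (derived state 'yes') is shared by Taxon 1 and Taxon 8 — a synapomorphy uniting that clade.
Most parsimonious ingroup topology: (((Taxon 1,Taxon 8),((Taxon 3,Taxon 5),Taxon 2)),Taxon 4).
Taxon 5 and Taxon 3 share a more recent common ancestor with each other than either does with Taxon 4, so Taxon 4 is the least closely related of the three.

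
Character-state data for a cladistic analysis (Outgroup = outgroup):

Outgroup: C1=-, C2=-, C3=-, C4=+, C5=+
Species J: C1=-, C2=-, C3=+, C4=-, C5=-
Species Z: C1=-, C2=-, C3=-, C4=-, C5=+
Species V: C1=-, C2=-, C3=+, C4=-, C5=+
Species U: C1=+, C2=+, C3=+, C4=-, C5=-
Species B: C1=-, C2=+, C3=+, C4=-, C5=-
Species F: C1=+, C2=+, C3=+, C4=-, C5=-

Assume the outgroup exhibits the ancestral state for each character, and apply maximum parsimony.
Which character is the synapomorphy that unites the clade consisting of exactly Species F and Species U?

Character polarity is set by the outgroup: the derived state is whichever differs from the outgroup's state, so for C4, C5 the derived state is '-', and for the remaining characters it is '+'.
Only Species F and Species U show the derived state '+' for C1, supporting them as a clade.
C2 (derived state '+') is shared by Species B, Species F, and Species U — a synapomorphy uniting that clade.
C3 (derived state '+') is shared by Species B, Species F, Species J, Species U, and Species V — a synapomorphy uniting that clade.
C4 (derived state '-') is shared by all ingroup taxa — unites the whole ingroup.
Only Species B, Species F, Species J, and Species U show the derived state '-' for C5, supporting them as a clade.
Most parsimonious ingroup topology: (((Species J,((Species U,Species F),Species B)),Species V),Species Z).
The clade {Species F, Species U} is supported by C1: its derived state '+' occurs in exactly those taxa and in no other taxon (including the outgroup).

C1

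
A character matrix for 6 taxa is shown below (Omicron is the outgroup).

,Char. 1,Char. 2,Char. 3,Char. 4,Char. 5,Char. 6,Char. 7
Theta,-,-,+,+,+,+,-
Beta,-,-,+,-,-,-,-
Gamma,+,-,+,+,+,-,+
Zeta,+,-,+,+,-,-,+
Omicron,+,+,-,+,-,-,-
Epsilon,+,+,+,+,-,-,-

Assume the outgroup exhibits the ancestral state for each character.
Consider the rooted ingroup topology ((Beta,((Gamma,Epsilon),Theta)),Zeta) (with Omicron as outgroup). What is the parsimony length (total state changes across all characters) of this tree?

11

Map each character onto ((Beta,((Gamma,Epsilon),Theta)),Zeta) (rooted by Omicron) and count the minimum state changes it requires (Fitch parsimony):
Char. 1: 2; Char. 2: 2; Char. 3: 1; Char. 4: 1; Char. 5: 2; Char. 6: 1; Char. 7: 2.
Total tree length = 11.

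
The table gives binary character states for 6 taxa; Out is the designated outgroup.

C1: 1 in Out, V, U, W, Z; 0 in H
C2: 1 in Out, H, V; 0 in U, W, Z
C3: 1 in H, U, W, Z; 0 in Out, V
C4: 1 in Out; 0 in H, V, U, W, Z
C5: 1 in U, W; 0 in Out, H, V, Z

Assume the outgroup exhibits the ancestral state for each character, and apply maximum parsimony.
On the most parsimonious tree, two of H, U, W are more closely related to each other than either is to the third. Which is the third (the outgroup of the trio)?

H

Character polarity is set by the outgroup: the derived state is whichever differs from the outgroup's state, so for C1, C2, C4 the derived state is '0', and for the remaining characters it is '1'.
C1: derived state '0' in H only — an autapomorphy, so it tells us nothing about relationships among taxa.
C2: derived state '0' in U, W, and Z only — synapomorphy for {U, W, Z}.
Only H, U, W, and Z show the derived state '1' for C3, supporting them as a clade.
All ingroup taxa share the derived state '0' for C4; it defines the ingroup but does not resolve relationships within it.
C5: derived state '1' in U and W only — synapomorphy for {U, W}.
Most parsimonious ingroup topology: ((H,((U,W),Z)),V).
U and W share a more recent common ancestor with each other than either does with H, so H is the least closely related of the three.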